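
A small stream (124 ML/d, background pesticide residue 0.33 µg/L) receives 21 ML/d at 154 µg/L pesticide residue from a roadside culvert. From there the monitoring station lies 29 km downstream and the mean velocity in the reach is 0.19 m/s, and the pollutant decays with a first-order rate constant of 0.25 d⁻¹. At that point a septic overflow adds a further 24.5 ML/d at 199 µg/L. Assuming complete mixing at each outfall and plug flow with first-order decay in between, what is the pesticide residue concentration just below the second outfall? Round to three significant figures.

Mass balance: C = (124.0·0.3300 + 21.00·154.0) / 145.0 = 3275/145.0 = 22.59 µg/L; combined flow 145.0 ML/d.
Travel time t = 29·1000 / 0.19 = 152600 s = 42.40 h.
After decay, C = 22.59 × e^(−kt) = 22.59 × 0.6430 = 14.52 µg/L.
Second outfall: C = (145.0·14.52 + 24.50·199.0)/169.5 = 41.19 µg/L.

41.2 µg/L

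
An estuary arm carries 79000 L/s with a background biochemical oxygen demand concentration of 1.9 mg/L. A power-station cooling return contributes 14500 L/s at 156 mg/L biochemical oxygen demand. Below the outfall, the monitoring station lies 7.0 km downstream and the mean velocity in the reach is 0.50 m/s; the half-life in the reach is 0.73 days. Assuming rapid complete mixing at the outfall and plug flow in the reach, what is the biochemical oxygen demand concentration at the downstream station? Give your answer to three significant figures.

Flow-weighted average: C = (79000·1.900 + 14500·156.0) / 93500 = 2412000/93500 = 25.80 mg/L.
Travel time t = 7.0·1000 / 0.50 = 14000 s = 3.889 h.
Half-life 0.73 d → k = ln 2 / 0.73 = 0.9495 d⁻¹.
First-order decay: C = 25.80·exp(−k·t) = 25.80·0.8574 = 22.12 mg/L.

22.1 mg/L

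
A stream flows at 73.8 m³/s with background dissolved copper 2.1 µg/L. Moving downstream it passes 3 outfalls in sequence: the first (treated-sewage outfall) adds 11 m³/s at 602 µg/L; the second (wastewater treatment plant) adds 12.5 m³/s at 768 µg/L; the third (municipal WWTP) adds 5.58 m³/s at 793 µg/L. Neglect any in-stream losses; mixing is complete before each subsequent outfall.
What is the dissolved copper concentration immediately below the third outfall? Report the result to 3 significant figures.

202 µg/L

After outfall 1: Q = 73.80 + 11.00 = 84.80 m³/s; C = (73.80·2.100 + 11.00·602.0)/84.80 = 79.92 µg/L.
After outfall 2: Q = 84.80 + 12.50 = 97.30 m³/s; C = (84.80·79.92 + 12.50·768.0)/97.30 = 168.3 µg/L.
After outfall 3: Q = 97.30 + 5.580 = 102.9 m³/s; C = (97.30·168.3 + 5.580·793.0)/102.9 = 202.2 µg/L.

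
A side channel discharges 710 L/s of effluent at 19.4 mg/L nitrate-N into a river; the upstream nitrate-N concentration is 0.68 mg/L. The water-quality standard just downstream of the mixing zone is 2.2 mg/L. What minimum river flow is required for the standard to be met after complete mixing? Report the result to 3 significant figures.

Set C_mix = 2.2: (Q·0.6800 + 710.0·19.40) / (Q + 710.0) = 2.2
→ Q = 710.0·(19.40 − 2.2)/(2.2 − 0.6800) = 8034 L/s.

8030 L/s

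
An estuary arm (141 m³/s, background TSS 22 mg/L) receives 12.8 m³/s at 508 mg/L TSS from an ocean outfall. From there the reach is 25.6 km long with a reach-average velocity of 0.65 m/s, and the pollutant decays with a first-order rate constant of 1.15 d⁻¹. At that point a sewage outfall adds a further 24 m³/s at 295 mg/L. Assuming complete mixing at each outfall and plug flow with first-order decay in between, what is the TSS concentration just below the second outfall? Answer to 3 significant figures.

Mass balance: C = (141.0·22.00 + 12.80·508.0) / 153.8 = 9604/153.8 = 62.45 mg/L; combined flow 153.8 m³/s.
Travel time t = 25.6·1000 / 0.65 = 39380 s = 10.94 h.
Applying C = C₀e^(−kt): 62.45 × 0.5920 = 36.97 mg/L.
Second outfall: C = (153.8·36.97 + 24.00·295.0)/177.8 = 71.80 mg/L.

71.8 mg/L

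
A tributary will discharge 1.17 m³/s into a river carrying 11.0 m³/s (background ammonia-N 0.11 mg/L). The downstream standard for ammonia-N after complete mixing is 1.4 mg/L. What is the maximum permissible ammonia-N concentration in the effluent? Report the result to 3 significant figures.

13.5 mg/L

At the limit, (Qr·Cr + Qe·Cₑ)/(Qr + Qe) = 1.4:
Cₑ = (12.17·1.4 − 11.00·0.1100) / 1.170 = 13.53 mg/L.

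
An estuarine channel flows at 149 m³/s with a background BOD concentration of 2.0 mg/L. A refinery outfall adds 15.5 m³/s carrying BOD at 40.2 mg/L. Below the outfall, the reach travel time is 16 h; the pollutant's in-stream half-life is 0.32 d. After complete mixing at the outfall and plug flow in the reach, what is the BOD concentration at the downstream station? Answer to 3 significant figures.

Mixed concentration C = ΣQC/ΣQ = (149.0·2.000 + 15.50·40.20) / 164.5 = 921.1/164.5 = 5.599 mg/L.
Half-life 0.32 d → k = ln 2 / 0.32 = 2.166 d⁻¹.
First-order decay: C = 5.599·exp(−k·t) = 5.599·0.2360 = 1.321 mg/L.

1.32 mg/L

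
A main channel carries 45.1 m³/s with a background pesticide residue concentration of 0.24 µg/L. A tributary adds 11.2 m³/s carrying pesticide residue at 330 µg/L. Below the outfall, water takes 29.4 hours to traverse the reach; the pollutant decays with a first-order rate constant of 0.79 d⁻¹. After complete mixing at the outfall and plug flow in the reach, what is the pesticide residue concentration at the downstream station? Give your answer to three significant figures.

25.0 µg/L

Flow-weighted average: C = (45.10·0.2400 + 11.20·330.0) / 56.30 = 3707/56.30 = 65.84 µg/L.
First-order decay: C = 65.84·exp(−k·t) = 65.84·0.3799 = 25.02 µg/L.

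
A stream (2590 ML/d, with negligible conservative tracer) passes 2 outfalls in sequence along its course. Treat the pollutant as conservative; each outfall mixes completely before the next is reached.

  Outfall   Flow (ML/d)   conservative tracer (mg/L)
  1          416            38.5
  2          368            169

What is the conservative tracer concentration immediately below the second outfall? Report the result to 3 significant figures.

23.2 mg/L

After outfall 1: Q = 2590 + 416.0 = 3006 ML/d; C = (2590·0 + 416.0·38.50)/3006 = 5.328 mg/L.
After outfall 2: Q = 3006 + 368.0 = 3374 ML/d; C = (3006·5.328 + 368.0·169.0)/3374 = 23.18 mg/L.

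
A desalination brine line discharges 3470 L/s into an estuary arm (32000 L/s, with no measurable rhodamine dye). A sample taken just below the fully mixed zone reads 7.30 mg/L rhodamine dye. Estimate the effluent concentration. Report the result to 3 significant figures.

Mass balance: 32000·0 + 3470·Cₑ = 35470·7.300
→ Cₑ = (35470·7.300 − 32000·0) / 3470 = 74.62 mg/L.

74.6 mg/L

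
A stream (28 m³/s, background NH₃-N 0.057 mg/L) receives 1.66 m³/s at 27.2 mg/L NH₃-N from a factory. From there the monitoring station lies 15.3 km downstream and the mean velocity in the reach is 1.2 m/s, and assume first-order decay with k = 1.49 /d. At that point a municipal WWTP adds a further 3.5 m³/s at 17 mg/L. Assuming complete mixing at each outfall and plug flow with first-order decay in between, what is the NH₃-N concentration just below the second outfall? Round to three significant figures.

Conservation of mass: C = (28.00·0.05700 + 1.660·27.20) / 29.66 = 46.75/29.66 = 1.576 mg/L; combined flow 29.66 m³/s.
Travel time t = 15.3·1000 / 1.2 = 12750 s = 3.542 h.
First-order decay: C = 1.576·exp(−k·t) = 1.576·0.8026 = 1.265 mg/L.
Second outfall: C = (29.66·1.265 + 3.500·17.00)/33.16 = 2.926 mg/L.

2.93 mg/L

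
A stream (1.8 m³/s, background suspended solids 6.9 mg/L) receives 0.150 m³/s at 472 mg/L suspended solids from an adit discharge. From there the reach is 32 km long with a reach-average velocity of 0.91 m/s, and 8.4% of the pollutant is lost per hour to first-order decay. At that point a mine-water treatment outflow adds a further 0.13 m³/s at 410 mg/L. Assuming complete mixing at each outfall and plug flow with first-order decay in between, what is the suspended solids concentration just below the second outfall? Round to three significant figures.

42.6 mg/L

Mixed concentration C = ΣQC/ΣQ = (1.800·6.900 + 0.1500·472.0) / 1.950 = 83.22/1.950 = 42.68 mg/L; combined flow 1.950 m³/s.
Travel time t = 32·1000 / 0.91 = 35160 s = 9.768 h.
8.4%/h lost → k = −ln(1 − 0.084) = 0.08774 h⁻¹.
Decay over the reach: 42.68·exp(−kt) = 42.68·0.4244 = 18.11 mg/L.
At the second outfall, C = (1.950·18.11 + 0.1300·410.0) / (1.950 + 0.1300) = 42.61 mg/L.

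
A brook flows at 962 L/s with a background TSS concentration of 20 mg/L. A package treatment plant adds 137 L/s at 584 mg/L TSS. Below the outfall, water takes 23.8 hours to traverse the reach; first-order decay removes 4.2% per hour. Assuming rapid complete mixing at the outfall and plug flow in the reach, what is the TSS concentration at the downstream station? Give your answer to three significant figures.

32.5 mg/L

After mixing, C = (962.0·20.00 + 137.0·584.0) / 1099 = 99250/1099 = 90.31 mg/L.
4.2%/h lost → k = −ln(1 − 0.042) = 0.04291 h⁻¹.
Decay over the reach: 90.31·exp(−kt) = 90.31·0.3602 = 32.53 mg/L.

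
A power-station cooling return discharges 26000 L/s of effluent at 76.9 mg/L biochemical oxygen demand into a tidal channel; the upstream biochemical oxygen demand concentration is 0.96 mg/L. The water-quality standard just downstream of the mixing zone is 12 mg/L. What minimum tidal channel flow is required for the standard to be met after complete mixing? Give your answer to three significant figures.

Set C_mix = 12: (Q·0.9600 + 26000·76.90) / (Q + 26000) = 12
→ Q = 26000·(76.90 − 12)/(12 − 0.9600) = 152800 L/s.

153000 L/s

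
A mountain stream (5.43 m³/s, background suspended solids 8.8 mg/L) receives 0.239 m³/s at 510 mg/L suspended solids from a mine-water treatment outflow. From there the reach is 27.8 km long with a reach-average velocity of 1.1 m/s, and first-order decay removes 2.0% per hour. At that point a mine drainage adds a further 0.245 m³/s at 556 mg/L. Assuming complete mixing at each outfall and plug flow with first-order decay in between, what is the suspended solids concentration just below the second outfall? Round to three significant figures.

Flow-weighted average: C = (5.430·8.800 + 0.2390·510.0) / 5.669 = 169.7/5.669 = 29.93 mg/L; combined flow 5.669 m³/s.
Travel time t = 27.8·1000 / 1.1 = 25270 s = 7.020 h.
2.0%/h lost → k = −ln(1 − 0.02) = 0.02020 h⁻¹.
Applying C = C₀e^(−kt): 29.93 × 0.8678 = 25.97 mg/L.
Second outfall: C = (5.669·25.97 + 0.2450·556.0)/5.914 = 47.93 mg/L.

47.9 mg/L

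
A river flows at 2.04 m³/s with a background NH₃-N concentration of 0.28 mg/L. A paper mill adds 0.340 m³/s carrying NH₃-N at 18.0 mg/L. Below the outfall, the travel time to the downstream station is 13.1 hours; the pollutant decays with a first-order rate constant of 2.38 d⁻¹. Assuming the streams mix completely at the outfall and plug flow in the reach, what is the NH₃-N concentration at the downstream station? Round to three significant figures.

Flow-weighted average: C = (2.040·0.2800 + 0.3400·18.00) / 2.380 = 6.691/2.380 = 2.811 mg/L.
After decay, C = 2.811 × e^(−kt) = 2.811 × 0.2728 = 0.7669 mg/L.

0.767 mg/L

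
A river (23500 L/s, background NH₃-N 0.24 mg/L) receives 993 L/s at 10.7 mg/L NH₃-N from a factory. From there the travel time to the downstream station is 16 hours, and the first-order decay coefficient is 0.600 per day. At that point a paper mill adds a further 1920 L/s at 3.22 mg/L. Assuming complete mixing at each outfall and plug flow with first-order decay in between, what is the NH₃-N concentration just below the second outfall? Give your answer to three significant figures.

0.647 mg/L

Mass balance: C = (23500·0.2400 + 993.0·10.70) / 24490 = 16270/24490 = 0.6641 mg/L; combined flow 24490 L/s.
Applying C = C₀e^(−kt): 0.6641 × 0.6703 = 0.4451 mg/L.
Second outfall: C = (24490·0.4451 + 1920·3.220)/26410 = 0.6468 mg/L.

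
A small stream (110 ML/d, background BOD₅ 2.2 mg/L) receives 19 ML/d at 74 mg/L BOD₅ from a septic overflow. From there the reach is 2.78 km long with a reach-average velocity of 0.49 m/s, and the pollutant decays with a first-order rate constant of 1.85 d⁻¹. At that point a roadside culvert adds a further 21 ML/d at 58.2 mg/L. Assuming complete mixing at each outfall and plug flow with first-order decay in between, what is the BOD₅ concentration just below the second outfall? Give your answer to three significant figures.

17.9 mg/L

After mixing, C = (110.0·2.200 + 19.00·74.00) / 129.0 = 1648/129.0 = 12.78 mg/L; combined flow 129.0 ML/d.
Travel time t = 2.78·1000 / 0.49 = 5673 s = 1.576 h.
First-order decay: C = 12.78·exp(−k·t) = 12.78·0.8856 = 11.31 mg/L.
At the second outfall, C = (129.0·11.31 + 21.00·58.20) / (129.0 + 21.00) = 17.88 mg/L.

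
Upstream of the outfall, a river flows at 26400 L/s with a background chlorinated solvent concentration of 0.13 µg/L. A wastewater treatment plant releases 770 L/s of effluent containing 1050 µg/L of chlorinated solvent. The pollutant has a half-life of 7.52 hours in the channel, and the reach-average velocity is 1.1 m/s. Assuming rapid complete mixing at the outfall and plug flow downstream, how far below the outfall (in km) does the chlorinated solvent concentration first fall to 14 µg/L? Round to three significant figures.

32.6 km

Mixed concentration C = ΣQC/ΣQ = (26400·0.1300 + 770.0·1050) / 27170 = 811900/27170 = 29.88 µg/L.
Half-life 7.52 h → k = ln 2 / 7.52 = 0.09217 h⁻¹ = 2.212 d⁻¹.
Set 29.88·exp(−k·t) = 14 → t = ln(29.88/14)/k = 29610 s = 8.226 h.
Distance = v·t = 1.1·29610 = 32580 m = 32.58 km.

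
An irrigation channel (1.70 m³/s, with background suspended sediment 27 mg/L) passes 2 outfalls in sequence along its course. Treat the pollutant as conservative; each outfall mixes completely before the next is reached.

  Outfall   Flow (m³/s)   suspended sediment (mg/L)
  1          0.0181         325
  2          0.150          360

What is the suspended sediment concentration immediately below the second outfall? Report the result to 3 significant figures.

Below outfall 1: Q → 1.718 m³/s, C = (1.700·27.00 + 0.01810·325.0)/1.718 = 30.14 mg/L.
Below outfall 2: Q → 1.868 m³/s, C = (1.718·30.14 + 0.1500·360.0)/1.868 = 56.63 mg/L.

56.6 mg/L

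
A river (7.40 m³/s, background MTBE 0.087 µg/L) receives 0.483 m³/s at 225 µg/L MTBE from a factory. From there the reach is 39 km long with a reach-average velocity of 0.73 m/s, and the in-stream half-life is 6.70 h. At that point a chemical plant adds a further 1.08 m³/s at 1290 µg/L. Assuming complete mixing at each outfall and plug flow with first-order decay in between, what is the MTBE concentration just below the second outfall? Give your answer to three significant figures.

158 µg/L

Mixed concentration C = ΣQC/ΣQ = (7.400·0.08700 + 0.4830·225.0) / 7.883 = 109.3/7.883 = 13.87 µg/L; combined flow 7.883 m³/s.
Travel time t = 39·1000 / 0.73 = 53420 s = 14.84 h.
Half-life 6.70 h → k = ln 2 / 6.70 = 0.1035 h⁻¹ = 2.483 d⁻¹.
After decay, C = 13.87 × e^(−kt) = 13.87 × 0.2154 = 2.987 µg/L.
At the second outfall, C = (7.883·2.987 + 1.080·1290) / (7.883 + 1.080) = 158.1 µg/L.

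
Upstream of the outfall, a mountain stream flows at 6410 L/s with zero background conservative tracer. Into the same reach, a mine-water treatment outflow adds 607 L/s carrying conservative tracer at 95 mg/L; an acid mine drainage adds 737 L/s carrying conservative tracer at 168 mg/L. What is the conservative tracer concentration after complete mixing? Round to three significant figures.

23.4 mg/L

Mass balance: C = (6410·0 + 607.0·95.00 + 737.0·168.0) / 7754 = 181500/7754 = 23.40 mg/L.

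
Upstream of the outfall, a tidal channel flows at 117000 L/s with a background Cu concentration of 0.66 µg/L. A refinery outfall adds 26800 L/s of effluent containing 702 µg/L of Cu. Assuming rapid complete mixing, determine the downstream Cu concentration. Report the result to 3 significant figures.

Flow-weighted average: C = (117000·0.6600 + 26800·702.0) / 143800 = 18890000/143800 = 131.4 µg/L.

131 µg/L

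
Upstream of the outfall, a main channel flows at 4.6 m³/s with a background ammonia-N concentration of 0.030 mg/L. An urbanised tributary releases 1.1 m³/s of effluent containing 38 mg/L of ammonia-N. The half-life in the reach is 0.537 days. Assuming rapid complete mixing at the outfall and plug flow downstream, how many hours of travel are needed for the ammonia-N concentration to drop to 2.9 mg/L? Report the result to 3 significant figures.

17.3 h

After mixing, C = (4.600·0.03000 + 1.100·38.00) / 5.700 = 41.94/5.700 = 7.358 mg/L.
Half-life 0.537 d → k = ln 2 / 0.537 = 1.291 d⁻¹.
7.358·exp(−k·t) = 2.9 → t = ln(7.358/2.9)/k = 62320 s = 17.31 h.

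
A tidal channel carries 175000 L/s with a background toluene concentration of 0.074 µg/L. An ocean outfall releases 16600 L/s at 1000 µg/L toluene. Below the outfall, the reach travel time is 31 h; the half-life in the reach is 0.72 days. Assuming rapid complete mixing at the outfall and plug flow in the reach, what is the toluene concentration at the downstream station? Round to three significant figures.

25.0 µg/L

Flow-weighted average: C = (175000·0.07400 + 16600·1000) / 191600 = 16610000/191600 = 86.71 µg/L.
Half-life 0.72 d → k = ln 2 / 0.72 = 0.9627 d⁻¹.
After decay, C = 86.71 × e^(−kt) = 86.71 × 0.2884 = 25.00 µg/L.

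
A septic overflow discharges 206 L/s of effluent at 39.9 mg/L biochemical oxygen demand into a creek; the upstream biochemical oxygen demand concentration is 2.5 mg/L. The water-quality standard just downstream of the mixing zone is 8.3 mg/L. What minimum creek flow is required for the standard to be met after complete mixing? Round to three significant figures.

Set C_mix = 8.3: (Q·2.500 + 206.0·39.90) / (Q + 206.0) = 8.3
→ Q = 206.0·(39.90 − 8.3)/(8.3 − 2.500) = 1122 L/s.

1120 L/s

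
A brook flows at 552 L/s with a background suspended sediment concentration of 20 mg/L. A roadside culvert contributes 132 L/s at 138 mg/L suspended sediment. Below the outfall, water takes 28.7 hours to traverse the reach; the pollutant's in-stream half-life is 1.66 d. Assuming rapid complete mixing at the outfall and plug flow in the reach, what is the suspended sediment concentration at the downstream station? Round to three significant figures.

After mixing, C = (552.0·20.00 + 132.0·138.0) / 684.0 = 29260/684.0 = 42.77 mg/L.
Half-life 1.66 d → k = ln 2 / 1.66 = 0.4176 d⁻¹.
After decay, C = 42.77 × e^(−kt) = 42.77 × 0.6069 = 25.96 mg/L.

26.0 mg/L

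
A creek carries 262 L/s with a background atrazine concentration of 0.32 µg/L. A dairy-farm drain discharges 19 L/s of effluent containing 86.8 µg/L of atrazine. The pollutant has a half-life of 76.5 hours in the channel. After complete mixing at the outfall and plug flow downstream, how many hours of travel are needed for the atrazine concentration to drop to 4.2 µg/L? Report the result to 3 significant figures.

42.4 h

After mixing, C = (262.0·0.3200 + 19.00·86.80) / 281.0 = 1733/281.0 = 6.167 µg/L.
Half-life 76.5 h → k = ln 2 / 76.5 = 0.009061 h⁻¹ = 0.2175 d⁻¹.
6.167·exp(−k·t) = 4.2 → t = ln(6.167/4.2)/k = 152600 s = 42.40 h.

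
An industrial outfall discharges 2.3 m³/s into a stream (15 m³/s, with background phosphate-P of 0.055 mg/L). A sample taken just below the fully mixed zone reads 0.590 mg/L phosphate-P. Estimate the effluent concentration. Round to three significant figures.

Mass balance: 15.00·0.05500 + 2.300·Cₑ = 17.30·0.5900
→ Cₑ = (17.30·0.5900 − 15.00·0.05500) / 2.300 = 4.079 mg/L.

4.08 mg/L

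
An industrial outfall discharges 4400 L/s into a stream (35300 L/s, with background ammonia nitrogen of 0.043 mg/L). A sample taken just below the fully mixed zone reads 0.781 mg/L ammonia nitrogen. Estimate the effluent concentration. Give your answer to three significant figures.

6.70 mg/L

Mass balance: 35300·0.04300 + 4400·Cₑ = 39700·0.7810
→ Cₑ = (39700·0.7810 − 35300·0.04300) / 4400 = 6.702 mg/L.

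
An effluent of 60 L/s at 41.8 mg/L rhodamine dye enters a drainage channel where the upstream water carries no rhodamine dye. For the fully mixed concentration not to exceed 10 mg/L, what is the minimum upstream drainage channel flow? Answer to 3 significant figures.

Set C_mix = 10: (Q·0 + 60.00·41.80) / (Q + 60.00) = 10
→ Q = 60.00·(41.80 − 10)/(10 − 0) = 190.8 L/s.

191 L/s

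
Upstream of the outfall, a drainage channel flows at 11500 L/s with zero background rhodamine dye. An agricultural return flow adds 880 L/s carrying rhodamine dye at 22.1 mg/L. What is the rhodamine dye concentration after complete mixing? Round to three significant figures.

Conservation of mass: C = (11500·0 + 880.0·22.10) / 12380 = 19450/12380 = 1.571 mg/L.

1.57 mg/L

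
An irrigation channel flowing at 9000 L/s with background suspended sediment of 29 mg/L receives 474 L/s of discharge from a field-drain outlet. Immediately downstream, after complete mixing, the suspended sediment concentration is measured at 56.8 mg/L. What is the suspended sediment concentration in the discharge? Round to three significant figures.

585 mg/L

Mass balance: 9000·29.00 + 474.0·Cₑ = 9474·56.80
→ Cₑ = (9474·56.80 − 9000·29.00) / 474.0 = 584.6 mg/L.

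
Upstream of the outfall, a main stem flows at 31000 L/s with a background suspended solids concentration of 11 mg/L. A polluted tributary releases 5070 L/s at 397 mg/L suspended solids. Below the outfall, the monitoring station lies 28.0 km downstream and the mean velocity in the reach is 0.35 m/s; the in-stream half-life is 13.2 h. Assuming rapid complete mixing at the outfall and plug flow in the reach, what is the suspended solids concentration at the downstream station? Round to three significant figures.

20.3 mg/L

After mixing, C = (31000·11.00 + 5070·397.0) / 36070 = 2354000/36070 = 65.26 mg/L.
Travel time t = 28.0·1000 / 0.35 = 80000 s = 22.22 h.
Half-life 13.2 h → k = ln 2 / 13.2 = 0.05251 h⁻¹ = 1.260 d⁻¹.
Decay over the reach: 65.26·exp(−kt) = 65.26·0.3113 = 20.32 mg/L.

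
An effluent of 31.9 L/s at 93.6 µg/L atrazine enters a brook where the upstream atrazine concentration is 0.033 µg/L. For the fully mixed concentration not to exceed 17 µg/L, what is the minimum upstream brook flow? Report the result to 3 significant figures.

144 L/s

Set C_mix = 17: (Q·0.03300 + 31.90·93.60) / (Q + 31.90) = 17
→ Q = 31.90·(93.60 − 17)/(17 − 0.03300) = 144.0 L/s.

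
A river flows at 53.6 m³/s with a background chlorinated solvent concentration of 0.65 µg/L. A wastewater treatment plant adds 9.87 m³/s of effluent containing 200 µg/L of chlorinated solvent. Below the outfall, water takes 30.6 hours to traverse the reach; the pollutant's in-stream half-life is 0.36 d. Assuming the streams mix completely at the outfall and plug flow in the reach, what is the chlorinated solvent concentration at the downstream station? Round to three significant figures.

After mixing, C = (53.60·0.6500 + 9.870·200.0) / 63.47 = 2009/63.47 = 31.65 µg/L.
Half-life 0.36 d → k = ln 2 / 0.36 = 1.925 d⁻¹.
Applying C = C₀e^(−kt): 31.65 × 0.08587 = 2.718 µg/L.

2.72 µg/L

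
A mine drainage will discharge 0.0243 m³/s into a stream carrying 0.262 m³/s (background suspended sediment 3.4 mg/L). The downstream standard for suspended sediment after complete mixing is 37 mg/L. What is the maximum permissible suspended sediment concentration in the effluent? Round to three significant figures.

399 mg/L

At the limit, (Qr·Cr + Qe·Cₑ)/(Qr + Qe) = 37:
Cₑ = (0.2863·37 − 0.2620·3.400) / 0.02430 = 399.3 mg/L.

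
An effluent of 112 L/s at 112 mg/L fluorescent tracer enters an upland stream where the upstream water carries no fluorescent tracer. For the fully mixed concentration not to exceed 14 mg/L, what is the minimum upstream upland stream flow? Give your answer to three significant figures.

Set C_mix = 14: (Q·0 + 112.0·112.0) / (Q + 112.0) = 14
→ Q = 112.0·(112.0 − 14)/(14 − 0) = 784.0 L/s.

784 L/s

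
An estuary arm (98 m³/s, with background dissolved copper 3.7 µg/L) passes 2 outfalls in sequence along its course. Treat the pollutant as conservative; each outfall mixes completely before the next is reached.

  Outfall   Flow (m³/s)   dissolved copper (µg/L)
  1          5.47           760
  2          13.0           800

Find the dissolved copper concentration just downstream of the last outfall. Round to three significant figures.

128 µg/L

Outfall 1: combined Q = 103.5 m³/s; C = (98.00·3.700 + 5.470·760.0)/103.5 = 43.68 µg/L.
Outfall 2: combined Q = 116.5 m³/s; C = (103.5·43.68 + 13.00·800.0)/116.5 = 128.1 µg/L.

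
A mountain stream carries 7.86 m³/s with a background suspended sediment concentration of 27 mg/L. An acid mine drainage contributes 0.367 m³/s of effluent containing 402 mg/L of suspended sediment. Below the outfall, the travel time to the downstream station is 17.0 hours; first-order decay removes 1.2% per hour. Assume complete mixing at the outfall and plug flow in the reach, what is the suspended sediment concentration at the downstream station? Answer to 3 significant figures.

35.6 mg/L

Mixed concentration C = ΣQC/ΣQ = (7.860·27.00 + 0.3670·402.0) / 8.227 = 359.8/8.227 = 43.73 mg/L.
1.2%/h lost → k = −ln(1 − 0.012) = 0.01207 h⁻¹.
Applying C = C₀e^(−kt): 43.73 × 0.8145 = 35.61 mg/L.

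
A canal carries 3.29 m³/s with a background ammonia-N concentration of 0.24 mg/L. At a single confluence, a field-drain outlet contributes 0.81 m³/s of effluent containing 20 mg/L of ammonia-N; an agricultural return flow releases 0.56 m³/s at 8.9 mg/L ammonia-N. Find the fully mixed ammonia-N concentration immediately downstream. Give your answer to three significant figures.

Conservation of mass: C = (3.290·0.2400 + 0.8100·20.00 + 0.5600·8.900) / 4.660 = 21.97/4.660 = 4.715 mg/L.

4.72 mg/L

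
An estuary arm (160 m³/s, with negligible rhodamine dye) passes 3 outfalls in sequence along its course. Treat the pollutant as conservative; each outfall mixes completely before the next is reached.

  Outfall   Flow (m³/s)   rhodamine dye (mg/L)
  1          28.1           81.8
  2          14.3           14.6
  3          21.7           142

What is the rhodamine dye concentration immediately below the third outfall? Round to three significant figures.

24.9 mg/L

Below outfall 1: Q → 188.1 m³/s, C = (160.0·0 + 28.10·81.80)/188.1 = 12.22 mg/L.
Below outfall 2: Q → 202.4 m³/s, C = (188.1·12.22 + 14.30·14.60)/202.4 = 12.39 mg/L.
Below outfall 3: Q → 224.1 m³/s, C = (202.4·12.39 + 21.70·142.0)/224.1 = 24.94 mg/L.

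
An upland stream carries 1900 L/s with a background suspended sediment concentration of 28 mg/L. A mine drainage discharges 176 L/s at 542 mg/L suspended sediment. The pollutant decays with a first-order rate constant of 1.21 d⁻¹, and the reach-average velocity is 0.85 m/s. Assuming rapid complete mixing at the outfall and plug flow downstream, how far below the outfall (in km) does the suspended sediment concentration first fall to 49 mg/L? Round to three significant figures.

23.0 km

Mass balance: C = (1900·28.00 + 176.0·542.0) / 2076 = 148600/2076 = 71.58 mg/L.
Set 71.58·exp(−k·t) = 49 → t = ln(71.58/49)/k = 27060 s = 7.516 h.
Distance = v·t = 0.85·27060 = 23000 m = 23.00 km.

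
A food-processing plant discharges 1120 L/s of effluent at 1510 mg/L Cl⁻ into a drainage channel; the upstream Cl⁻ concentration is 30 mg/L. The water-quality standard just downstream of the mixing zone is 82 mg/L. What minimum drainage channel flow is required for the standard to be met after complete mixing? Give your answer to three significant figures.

30800 L/s

Set C_mix = 82: (Q·30.00 + 1120·1510) / (Q + 1120) = 82
→ Q = 1120·(1510 − 82)/(82 − 30.00) = 30760 L/s.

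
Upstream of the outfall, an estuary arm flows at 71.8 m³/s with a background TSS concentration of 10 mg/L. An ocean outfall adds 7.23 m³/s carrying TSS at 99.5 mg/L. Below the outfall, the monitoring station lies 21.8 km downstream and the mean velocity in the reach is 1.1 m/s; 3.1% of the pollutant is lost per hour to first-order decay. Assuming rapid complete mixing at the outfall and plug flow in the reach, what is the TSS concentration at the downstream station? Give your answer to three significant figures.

Conservation of mass: C = (71.80·10.00 + 7.230·99.50) / 79.03 = 1437/79.03 = 18.19 mg/L.
Travel time t = 21.8·1000 / 1.1 = 19820 s = 5.505 h.
3.1%/h lost → k = −ln(1 − 0.031) = 0.03149 h⁻¹.
After decay, C = 18.19 × e^(−kt) = 18.19 × 0.8408 = 15.29 mg/L.

15.3 mg/L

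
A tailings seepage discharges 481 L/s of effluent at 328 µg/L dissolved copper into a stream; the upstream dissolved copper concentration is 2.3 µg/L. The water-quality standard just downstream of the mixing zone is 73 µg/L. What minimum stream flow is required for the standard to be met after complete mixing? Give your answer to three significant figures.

Set C_mix = 73: (Q·2.300 + 481.0·328.0) / (Q + 481.0) = 73
→ Q = 481.0·(328.0 − 73)/(73 − 2.300) = 1735 L/s.

1730 L/s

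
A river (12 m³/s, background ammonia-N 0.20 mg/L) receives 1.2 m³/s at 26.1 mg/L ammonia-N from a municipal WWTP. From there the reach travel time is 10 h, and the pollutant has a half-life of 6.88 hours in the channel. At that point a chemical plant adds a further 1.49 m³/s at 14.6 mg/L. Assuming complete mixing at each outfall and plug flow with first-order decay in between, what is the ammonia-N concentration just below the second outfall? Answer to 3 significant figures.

2.32 mg/L

Conservation of mass: C = (12.00·0.2000 + 1.200·26.10) / 13.20 = 33.72/13.20 = 2.555 mg/L; combined flow 13.20 m³/s.
Half-life 6.88 h → k = ln 2 / 6.88 = 0.1007 h⁻¹ = 2.418 d⁻¹.
Applying C = C₀e^(−kt): 2.555 × 0.3651 = 0.9328 mg/L.
Second outfall: C = (13.20·0.9328 + 1.490·14.60)/14.69 = 2.319 mg/L.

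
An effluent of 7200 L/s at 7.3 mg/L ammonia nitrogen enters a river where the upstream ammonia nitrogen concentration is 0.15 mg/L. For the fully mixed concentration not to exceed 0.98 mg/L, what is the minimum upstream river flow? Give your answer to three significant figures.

Set C_mix = 0.98: (Q·0.1500 + 7200·7.300) / (Q + 7200) = 0.98
→ Q = 7200·(7.300 − 0.98)/(0.98 − 0.1500) = 54820 L/s.

54800 L/s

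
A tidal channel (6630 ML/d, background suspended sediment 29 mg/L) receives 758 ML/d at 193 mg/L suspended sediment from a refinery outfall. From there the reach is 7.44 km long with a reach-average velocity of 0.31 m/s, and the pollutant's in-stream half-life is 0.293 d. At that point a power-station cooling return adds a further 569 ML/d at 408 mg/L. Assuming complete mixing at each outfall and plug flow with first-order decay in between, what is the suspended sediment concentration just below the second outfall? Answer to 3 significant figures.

51.2 mg/L

Mixed concentration C = ΣQC/ΣQ = (6630·29.00 + 758.0·193.0) / 7388 = 338600/7388 = 45.83 mg/L; combined flow 7388 ML/d.
Travel time t = 7.44·1000 / 0.31 = 24000 s = 6.667 h.
Half-life 0.293 d → k = ln 2 / 0.293 = 2.366 d⁻¹.
Applying C = C₀e^(−kt): 45.83 × 0.5183 = 23.75 mg/L.
At the second outfall, C = (7388·23.75 + 569.0·408.0) / (7388 + 569.0) = 51.23 mg/L.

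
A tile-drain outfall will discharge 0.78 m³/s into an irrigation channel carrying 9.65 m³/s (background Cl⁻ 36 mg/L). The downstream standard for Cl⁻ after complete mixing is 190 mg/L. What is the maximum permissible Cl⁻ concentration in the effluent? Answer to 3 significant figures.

2100 mg/L

At the limit, (Qr·Cr + Qe·Cₑ)/(Qr + Qe) = 190:
Cₑ = (10.43·190 − 9.650·36.00) / 0.7800 = 2095 mg/L.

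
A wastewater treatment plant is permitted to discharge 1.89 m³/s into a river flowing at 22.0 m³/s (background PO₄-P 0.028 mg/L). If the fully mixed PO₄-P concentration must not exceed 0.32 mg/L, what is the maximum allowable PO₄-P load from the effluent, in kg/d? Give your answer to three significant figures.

607 kg/d

Mass balance at the limit: 22.00·0.02800 + 1.890·Cₑ = 23.89·0.32 → Cₑ = 3.719 mg/L.
Load = 1.890 m³/s × 3.719 g/m³ × 86 400 s/d = 607.3 kg/d.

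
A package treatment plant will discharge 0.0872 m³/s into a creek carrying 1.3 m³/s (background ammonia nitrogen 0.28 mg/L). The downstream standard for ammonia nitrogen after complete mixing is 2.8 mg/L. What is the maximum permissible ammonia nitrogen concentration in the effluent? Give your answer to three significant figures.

40.4 mg/L

At the limit, (Qr·Cr + Qe·Cₑ)/(Qr + Qe) = 2.8:
Cₑ = (1.387·2.8 − 1.300·0.2800) / 0.08720 = 40.37 mg/L.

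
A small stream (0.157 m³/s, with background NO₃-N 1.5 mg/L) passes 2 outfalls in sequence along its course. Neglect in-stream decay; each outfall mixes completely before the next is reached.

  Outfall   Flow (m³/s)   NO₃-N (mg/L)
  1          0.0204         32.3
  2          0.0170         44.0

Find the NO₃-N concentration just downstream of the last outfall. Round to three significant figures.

After outfall 1: Q = 0.1570 + 0.02040 = 0.1774 m³/s; C = (0.1570·1.500 + 0.02040·32.30)/0.1774 = 5.042 mg/L.
After outfall 2: Q = 0.1774 + 0.01700 = 0.1944 m³/s; C = (0.1774·5.042 + 0.01700·44.00)/0.1944 = 8.449 mg/L.

8.45 mg/L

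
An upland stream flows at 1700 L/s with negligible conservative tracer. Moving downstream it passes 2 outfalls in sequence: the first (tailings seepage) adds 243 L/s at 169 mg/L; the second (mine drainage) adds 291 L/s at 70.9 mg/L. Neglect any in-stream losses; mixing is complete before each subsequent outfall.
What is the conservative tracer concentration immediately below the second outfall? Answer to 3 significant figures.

27.6 mg/L

After outfall 1: Q = 1700 + 243.0 = 1943 L/s; C = (1700·0 + 243.0·169.0)/1943 = 21.14 mg/L.
After outfall 2: Q = 1943 + 291.0 = 2234 L/s; C = (1943·21.14 + 291.0·70.90)/2234 = 27.62 mg/L.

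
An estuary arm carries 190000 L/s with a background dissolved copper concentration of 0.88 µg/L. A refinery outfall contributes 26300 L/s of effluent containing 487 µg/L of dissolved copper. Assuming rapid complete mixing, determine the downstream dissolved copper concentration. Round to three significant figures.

60.0 µg/L

Mass balance: C = (190000·0.8800 + 26300·487.0) / 216300 = 12980000/216300 = 59.99 µg/L.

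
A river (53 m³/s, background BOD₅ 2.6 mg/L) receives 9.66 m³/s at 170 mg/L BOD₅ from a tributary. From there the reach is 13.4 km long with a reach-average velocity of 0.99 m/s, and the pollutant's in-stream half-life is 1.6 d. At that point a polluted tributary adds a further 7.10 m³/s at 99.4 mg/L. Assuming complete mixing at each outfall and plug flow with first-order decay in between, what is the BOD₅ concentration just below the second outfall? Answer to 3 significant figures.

Mass balance: C = (53.00·2.600 + 9.660·170.0) / 62.66 = 1780/62.66 = 28.41 mg/L; combined flow 62.66 m³/s.
Travel time t = 13.4·1000 / 0.99 = 13540 s = 3.760 h.
Half-life 1.6 d → k = ln 2 / 1.6 = 0.4332 d⁻¹.
First-order decay: C = 28.41·exp(−k·t) = 28.41·0.9344 = 26.54 mg/L.
At the second outfall, C = (62.66·26.54 + 7.100·99.40) / (62.66 + 7.100) = 33.96 mg/L.

34.0 mg/L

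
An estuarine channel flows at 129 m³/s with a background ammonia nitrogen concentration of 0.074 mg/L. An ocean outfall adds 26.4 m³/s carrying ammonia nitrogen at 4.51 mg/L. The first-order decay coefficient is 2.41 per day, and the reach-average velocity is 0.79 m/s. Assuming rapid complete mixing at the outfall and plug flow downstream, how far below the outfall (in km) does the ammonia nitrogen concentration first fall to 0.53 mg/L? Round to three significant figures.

Mass balance: C = (129.0·0.07400 + 26.40·4.510) / 155.4 = 128.6/155.4 = 0.8276 mg/L.
Set 0.8276·exp(−k·t) = 0.53 → t = ln(0.8276/0.53)/k = 15980 s = 4.438 h.
Distance = v·t = 0.79·15980 = 12620 m = 12.62 km.

12.6 km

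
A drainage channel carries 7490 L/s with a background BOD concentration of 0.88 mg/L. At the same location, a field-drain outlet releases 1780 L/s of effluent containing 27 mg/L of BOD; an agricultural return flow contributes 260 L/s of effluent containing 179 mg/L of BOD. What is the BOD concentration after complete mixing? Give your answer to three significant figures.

10.6 mg/L

After mixing, C = (7490·0.8800 + 1780·27.00 + 260.0·179.0) / 9530 = 101200/9530 = 10.62 mg/L.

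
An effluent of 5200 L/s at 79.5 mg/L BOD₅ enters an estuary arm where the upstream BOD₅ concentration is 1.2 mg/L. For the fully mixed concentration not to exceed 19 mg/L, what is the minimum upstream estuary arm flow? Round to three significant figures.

17700 L/s

Set C_mix = 19: (Q·1.200 + 5200·79.50) / (Q + 5200) = 19
→ Q = 5200·(79.50 − 19)/(19 − 1.200) = 17670 L/s.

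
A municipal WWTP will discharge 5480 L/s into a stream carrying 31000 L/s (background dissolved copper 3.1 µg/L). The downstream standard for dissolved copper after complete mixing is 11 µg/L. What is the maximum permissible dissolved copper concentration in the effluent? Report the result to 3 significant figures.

At the limit, (Qr·Cr + Qe·Cₑ)/(Qr + Qe) = 11:
Cₑ = (36480·11 − 31000·3.100) / 5480 = 55.69 µg/L.

55.7 µg/L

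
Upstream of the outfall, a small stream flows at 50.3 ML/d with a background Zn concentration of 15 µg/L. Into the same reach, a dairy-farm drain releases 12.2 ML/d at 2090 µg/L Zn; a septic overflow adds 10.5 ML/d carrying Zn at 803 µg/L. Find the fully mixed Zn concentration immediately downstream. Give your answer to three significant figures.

475 µg/L

After mixing, C = (50.30·15.00 + 12.20·2090 + 10.50·803.0) / 73.00 = 34680/73.00 = 475.1 µg/L.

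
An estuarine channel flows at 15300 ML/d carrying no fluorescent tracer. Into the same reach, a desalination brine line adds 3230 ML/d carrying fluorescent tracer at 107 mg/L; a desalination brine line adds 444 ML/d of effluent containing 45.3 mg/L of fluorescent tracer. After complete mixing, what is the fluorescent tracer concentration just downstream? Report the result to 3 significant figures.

After mixing, C = (15300·0 + 3230·107.0 + 444.0·45.30) / 18970 = 365700/18970 = 19.27 mg/L.

19.3 mg/L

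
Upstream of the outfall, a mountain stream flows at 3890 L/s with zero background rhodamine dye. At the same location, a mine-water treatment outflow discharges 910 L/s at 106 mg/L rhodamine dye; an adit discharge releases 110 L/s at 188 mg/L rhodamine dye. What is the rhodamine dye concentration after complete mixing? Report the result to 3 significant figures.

After mixing, C = (3890·0 + 910.0·106.0 + 110.0·188.0) / 4910 = 117100/4910 = 23.86 mg/L.

23.9 mg/L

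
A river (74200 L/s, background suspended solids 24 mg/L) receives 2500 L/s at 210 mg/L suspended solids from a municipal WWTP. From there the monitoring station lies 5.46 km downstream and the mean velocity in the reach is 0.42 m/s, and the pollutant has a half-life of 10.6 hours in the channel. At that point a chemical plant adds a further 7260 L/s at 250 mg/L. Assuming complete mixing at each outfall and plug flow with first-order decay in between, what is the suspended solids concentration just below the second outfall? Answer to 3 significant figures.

43.3 mg/L

Flow-weighted average: C = (74200·24.00 + 2500·210.0) / 76700 = 2306000/76700 = 30.06 mg/L; combined flow 76700 L/s.
Travel time t = 5.46·1000 / 0.42 = 13000 s = 3.611 h.
Half-life 10.6 h → k = ln 2 / 10.6 = 0.06539 h⁻¹ = 1.569 d⁻¹.
Applying C = C₀e^(−kt): 30.06 × 0.7897 = 23.74 mg/L.
At the second outfall, C = (76700·23.74 + 7260·250.0) / (76700 + 7260) = 43.30 mg/L.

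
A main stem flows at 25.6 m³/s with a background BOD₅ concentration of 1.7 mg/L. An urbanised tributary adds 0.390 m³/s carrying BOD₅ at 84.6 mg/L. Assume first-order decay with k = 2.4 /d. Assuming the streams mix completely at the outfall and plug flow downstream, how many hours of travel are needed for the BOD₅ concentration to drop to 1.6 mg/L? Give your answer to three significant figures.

Mass balance: C = (25.60·1.700 + 0.3900·84.60) / 25.99 = 76.51/25.99 = 2.944 mg/L.
2.944·exp(−k·t) = 1.6 → t = ln(2.944/1.6)/k = 21950 s = 6.098 h.

6.10 h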